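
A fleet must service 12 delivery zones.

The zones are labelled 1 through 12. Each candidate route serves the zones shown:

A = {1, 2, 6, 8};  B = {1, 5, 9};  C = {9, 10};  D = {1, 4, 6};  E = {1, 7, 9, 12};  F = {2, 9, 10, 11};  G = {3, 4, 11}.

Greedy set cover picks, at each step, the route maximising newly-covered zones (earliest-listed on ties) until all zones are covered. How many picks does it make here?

5

Greedy: pick A (covers 4 new) → pick E (covers 3 new) → pick G (covers 3 new) → pick B (covers 1 new) → pick C (covers 1 new). Total picks: 5.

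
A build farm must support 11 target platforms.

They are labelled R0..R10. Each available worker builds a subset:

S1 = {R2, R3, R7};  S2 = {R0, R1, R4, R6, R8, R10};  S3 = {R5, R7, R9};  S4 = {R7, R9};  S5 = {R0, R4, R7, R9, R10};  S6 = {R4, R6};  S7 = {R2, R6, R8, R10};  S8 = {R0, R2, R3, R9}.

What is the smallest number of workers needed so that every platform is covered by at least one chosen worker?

3

Take {S1, S2, S3}. Their union is {R0, R1, R2, R3, R4, R5, R6, R7, R8, R9, R10}, which is all 11 platforms.
Only S2 contains R1, so S2 is forced; the remaining 5 platforms need at least 2 more workers (each remaining worker adds at most 3) — so at least 3 workers are needed, and 3 is optimal.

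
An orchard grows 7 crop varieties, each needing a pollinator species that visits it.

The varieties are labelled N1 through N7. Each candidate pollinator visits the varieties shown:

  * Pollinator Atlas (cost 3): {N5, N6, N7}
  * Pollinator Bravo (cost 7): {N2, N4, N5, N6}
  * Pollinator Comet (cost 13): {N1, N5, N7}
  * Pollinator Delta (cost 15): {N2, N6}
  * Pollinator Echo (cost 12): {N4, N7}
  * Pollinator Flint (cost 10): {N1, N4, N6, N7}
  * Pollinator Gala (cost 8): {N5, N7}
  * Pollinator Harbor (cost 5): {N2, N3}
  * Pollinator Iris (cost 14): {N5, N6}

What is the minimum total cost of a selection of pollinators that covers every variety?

Atlas, Flint, Harbor together cover every variety (Atlas ∪ Flint ∪ Harbor = {N1, N2, N3, N4, N5, N6, N7}); total cost 3 + 10 + 5 = 18.
No covering selection has total cost below 18.

18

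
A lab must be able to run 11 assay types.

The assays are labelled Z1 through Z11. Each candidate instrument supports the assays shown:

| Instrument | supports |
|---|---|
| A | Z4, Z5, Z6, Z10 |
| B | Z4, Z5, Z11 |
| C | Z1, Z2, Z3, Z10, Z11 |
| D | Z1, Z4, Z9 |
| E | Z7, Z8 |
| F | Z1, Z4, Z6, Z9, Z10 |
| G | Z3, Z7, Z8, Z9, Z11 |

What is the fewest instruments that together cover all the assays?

Take {A, C, G}. Their union is {Z1, Z2, Z3, Z4, Z5, Z6, Z7, Z8, Z9, Z10, Z11}, which is all 11 assays.
Each instrument has at most 5 assays, and 2·5 = 10 < 11 — so at least 3 instruments are needed, and 3 is optimal.

3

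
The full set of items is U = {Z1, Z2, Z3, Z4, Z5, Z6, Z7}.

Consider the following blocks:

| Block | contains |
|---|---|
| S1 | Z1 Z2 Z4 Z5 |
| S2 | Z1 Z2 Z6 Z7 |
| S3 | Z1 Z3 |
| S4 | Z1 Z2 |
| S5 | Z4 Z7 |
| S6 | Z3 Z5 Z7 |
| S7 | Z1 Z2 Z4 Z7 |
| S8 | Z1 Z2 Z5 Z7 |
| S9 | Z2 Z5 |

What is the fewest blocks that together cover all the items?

3

S1, S2, and S6 cover everything between them: the union {Z1, Z2, Z3, Z4, Z5, Z6, Z7} is all of U.
Only S2 contains Z6, so S2 is forced; the remaining 3 items need at least 2 more blocks (each remaining block adds at most 2) — so at least 3 blocks are needed, and 3 is optimal.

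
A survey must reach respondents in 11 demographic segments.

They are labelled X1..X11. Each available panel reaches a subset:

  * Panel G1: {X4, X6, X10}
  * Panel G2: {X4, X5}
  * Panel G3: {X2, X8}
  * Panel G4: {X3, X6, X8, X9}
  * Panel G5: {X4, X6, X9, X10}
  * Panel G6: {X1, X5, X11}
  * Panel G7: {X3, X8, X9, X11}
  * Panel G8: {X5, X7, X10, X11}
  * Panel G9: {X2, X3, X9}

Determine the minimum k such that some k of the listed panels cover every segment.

5

G1 and G4 and G6 and G8 and G9 together: G1 ∪ G4 ∪ G6 ∪ G8 ∪ G9 = {X1, X2, X3, X4, X5, X6, X7, X8, X9, X10, X11} — every segment is covered.
No 4 of the 9 panels cover everything (all 126 combinations miss at least one segment), so 5 is optimal.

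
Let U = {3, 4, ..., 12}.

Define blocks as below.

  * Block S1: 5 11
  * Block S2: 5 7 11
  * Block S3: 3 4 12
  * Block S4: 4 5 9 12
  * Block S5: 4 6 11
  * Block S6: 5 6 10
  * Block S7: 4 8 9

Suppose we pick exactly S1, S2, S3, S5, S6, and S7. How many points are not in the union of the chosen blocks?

0

Union of S1, S2, S3, S5, S6, S7 = {3, 4, 5, 6, 7, 8, 9, 10, 11, 12} — that's every point, so 0 are uncovered.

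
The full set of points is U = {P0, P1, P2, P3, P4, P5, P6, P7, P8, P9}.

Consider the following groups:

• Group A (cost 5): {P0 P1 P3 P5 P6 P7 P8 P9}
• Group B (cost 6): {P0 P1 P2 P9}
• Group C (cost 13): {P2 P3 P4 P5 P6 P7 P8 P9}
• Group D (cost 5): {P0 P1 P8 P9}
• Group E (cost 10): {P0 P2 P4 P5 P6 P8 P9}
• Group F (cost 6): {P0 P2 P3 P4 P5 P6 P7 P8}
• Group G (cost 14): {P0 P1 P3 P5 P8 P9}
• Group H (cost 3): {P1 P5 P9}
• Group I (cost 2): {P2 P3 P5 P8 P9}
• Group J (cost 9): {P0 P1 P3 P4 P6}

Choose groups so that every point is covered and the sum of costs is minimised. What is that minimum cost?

9

F, H together cover every point (F ∪ H = {P0, P1, P2, P3, P4, P5, P6, P7, P8, P9}); total cost 6 + 3 = 9.
The greedy pick I, A, F costs 13; no covering selection beats 9.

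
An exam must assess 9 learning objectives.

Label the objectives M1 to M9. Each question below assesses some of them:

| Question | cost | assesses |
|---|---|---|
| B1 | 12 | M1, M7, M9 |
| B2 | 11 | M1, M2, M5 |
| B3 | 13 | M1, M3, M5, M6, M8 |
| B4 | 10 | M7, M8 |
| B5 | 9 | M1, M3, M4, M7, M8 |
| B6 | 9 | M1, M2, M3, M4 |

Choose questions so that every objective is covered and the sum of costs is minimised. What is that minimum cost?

34

B1, B3, B6 together cover every objective (B1 ∪ B3 ∪ B6 = {M1, M2, M3, M4, M5, M6, M7, M8, M9}); total cost 12 + 13 + 9 = 34.
The greedy pick B5, B2, B1, B3 costs 45; no covering selection beats 34.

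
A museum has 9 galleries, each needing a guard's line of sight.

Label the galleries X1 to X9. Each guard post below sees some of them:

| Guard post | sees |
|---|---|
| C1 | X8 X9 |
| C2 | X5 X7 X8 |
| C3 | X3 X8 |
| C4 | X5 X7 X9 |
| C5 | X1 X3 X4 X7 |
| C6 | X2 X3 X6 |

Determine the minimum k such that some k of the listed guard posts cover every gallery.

Take {C2, C4, C5, C6}. Their union is {X1, X2, X3, X4, X5, X6, X7, X8, X9}, which is all 9 galleries.
Only C5 contains X1, so C5 is forced; the remaining 5 galleries need at least 3 more guard posts (each remaining guard post adds at most 2) — so at least 4 guard posts are needed, and 4 is optimal.

4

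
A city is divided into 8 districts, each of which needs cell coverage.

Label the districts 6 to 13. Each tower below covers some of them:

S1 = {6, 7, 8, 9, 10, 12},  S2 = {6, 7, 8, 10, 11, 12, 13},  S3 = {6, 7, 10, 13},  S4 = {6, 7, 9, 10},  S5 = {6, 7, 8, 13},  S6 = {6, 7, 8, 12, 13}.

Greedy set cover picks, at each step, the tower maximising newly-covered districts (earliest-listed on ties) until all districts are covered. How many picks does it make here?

2

Greedy: pick S2 (covers 7 new) → pick S1 (covers 1 new). Total picks: 2.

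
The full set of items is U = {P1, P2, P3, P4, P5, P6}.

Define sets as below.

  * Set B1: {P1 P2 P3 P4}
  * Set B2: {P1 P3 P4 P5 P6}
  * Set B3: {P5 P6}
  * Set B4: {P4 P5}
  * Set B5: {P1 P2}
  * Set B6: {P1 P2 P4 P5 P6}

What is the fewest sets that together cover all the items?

2

B2 and B6 together: B2 ∪ B6 = {P1, P2, P3, P4, P5, P6} — every item is covered.
No single set has all 6 items (the largest, B2, has 5), so 2 is optimal.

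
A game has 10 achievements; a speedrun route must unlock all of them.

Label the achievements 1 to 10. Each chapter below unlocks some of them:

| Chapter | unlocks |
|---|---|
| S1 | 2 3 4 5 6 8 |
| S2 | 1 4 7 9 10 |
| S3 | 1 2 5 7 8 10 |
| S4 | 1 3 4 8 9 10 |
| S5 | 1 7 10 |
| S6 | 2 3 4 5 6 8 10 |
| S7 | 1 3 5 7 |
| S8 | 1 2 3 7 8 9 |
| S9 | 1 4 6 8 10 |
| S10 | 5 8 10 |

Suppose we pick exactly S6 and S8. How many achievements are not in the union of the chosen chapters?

0

Union of S6, S8 = {1, 2, 3, 4, 5, 6, 7, 8, 9, 10} — that's every achievement, so 0 are uncovered.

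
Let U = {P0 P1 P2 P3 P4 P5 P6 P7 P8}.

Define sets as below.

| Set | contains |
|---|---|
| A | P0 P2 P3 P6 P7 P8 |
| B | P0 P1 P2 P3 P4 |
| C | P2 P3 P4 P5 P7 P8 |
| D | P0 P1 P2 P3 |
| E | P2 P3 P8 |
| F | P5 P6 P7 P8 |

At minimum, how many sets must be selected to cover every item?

B and F cover everything between them: the union {P0, P1, P2, P3, P4, P5, P6, P7, P8} is all of U.
No single set has all 9 items (the largest, A, has 6), so 2 is optimal.

2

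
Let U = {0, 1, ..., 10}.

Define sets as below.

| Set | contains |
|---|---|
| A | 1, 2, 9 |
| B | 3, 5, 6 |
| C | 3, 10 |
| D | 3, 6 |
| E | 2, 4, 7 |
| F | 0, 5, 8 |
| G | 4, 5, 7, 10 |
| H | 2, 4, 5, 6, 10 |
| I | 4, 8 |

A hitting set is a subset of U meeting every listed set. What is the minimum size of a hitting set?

The 4 points {3, 4, 5, 9} hit every set.
No choice of 3 points meets every set, so 4 is the minimum.

4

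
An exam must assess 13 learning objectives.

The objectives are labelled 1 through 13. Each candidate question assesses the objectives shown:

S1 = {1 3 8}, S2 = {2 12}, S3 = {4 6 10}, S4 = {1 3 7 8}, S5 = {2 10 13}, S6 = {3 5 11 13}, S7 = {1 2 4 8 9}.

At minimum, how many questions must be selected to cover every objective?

Take {S2, S3, S4, S6, S7}. Their union is {1, 2, 3, 4, 5, 6, 7, 8, 9, 10, 11, 12, 13}, which is all 13 objectives.
No 4 of the 7 questions cover everything (all 35 combinations miss at least one objective), so 5 is optimal.

5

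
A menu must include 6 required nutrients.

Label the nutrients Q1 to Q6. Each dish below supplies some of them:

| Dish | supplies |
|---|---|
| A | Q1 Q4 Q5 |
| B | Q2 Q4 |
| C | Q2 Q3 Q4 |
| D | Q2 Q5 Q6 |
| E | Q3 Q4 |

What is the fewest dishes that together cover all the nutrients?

Take {A, C, D}. Their union is {Q1, Q2, Q3, Q4, Q5, Q6}, which is all 6 nutrients.
Only A contains Q1, so A is forced; the remaining 3 nutrients need at least 2 more dishes (each remaining dish adds at most 2) — so at least 3 dishes are needed, and 3 is optimal.

3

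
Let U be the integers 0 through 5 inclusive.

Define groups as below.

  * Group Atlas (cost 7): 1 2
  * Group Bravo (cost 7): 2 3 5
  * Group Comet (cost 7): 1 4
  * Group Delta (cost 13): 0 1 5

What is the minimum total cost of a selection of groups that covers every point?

27

Bravo, Comet, Delta together cover every point (Bravo ∪ Comet ∪ Delta = {0, 1, 2, 3, 4, 5}); total cost 7 + 7 + 13 = 27.
No covering selection has total cost below 27.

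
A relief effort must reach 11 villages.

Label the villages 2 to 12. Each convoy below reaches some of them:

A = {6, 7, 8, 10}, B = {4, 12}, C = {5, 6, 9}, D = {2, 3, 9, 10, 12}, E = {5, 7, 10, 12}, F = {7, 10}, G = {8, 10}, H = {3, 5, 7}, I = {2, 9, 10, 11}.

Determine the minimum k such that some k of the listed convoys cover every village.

Take {A, B, H, I}. Their union is {2, 3, 4, 5, 6, 7, 8, 9, 10, 11, 12}, which is all 11 villages.
Only B contains 4, so B is forced; the remaining 9 villages need at least 3 more convoys (each remaining convoy adds at most 4) — so at least 4 convoys are needed, and 4 is optimal.

4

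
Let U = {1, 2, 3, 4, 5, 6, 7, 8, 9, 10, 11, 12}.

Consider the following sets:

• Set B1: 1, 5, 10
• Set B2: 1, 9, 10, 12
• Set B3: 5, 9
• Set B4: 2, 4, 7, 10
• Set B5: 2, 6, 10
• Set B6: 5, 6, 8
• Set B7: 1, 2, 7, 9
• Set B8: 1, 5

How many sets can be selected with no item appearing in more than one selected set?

B2, B6 are pairwise disjoint (B2={1,9,10,12}; B6={5,6,8}).
Every remaining set overlaps one of these, and no 3 of the listed sets are pairwise disjoint, so 2 is the maximum.

2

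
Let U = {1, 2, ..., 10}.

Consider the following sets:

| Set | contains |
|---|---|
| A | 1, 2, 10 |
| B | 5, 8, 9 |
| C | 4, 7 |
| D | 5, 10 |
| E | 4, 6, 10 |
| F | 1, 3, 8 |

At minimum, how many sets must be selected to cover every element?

A and B and C and E and F together: A ∪ B ∪ C ∪ E ∪ F = {1, 2, 3, 4, 5, 6, 7, 8, 9, 10} — every element is covered.
No 4 of the 6 sets cover everything (all 15 combinations miss at least one element), so 5 is optimal.

5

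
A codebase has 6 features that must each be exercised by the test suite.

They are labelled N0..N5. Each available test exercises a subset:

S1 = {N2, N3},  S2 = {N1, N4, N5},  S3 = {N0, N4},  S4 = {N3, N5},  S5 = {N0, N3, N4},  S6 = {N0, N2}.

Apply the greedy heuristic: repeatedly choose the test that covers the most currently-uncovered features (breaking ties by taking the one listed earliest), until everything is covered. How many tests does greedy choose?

3

Greedy: pick S2 (covers 3 new) → pick S1 (covers 2 new) → pick S3 (covers 1 new). Total picks: 3.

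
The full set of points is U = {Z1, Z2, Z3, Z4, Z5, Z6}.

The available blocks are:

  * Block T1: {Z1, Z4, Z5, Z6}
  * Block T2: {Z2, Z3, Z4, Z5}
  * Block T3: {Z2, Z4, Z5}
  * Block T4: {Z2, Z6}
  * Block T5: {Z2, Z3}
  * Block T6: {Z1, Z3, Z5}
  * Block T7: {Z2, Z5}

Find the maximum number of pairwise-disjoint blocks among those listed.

2

T1, T5 are pairwise disjoint (T1={Z1,Z4,Z5,Z6}; T5={Z2,Z3}).
Every remaining block overlaps one of these, and no 3 of the listed blocks are pairwise disjoint, so 2 is the maximum.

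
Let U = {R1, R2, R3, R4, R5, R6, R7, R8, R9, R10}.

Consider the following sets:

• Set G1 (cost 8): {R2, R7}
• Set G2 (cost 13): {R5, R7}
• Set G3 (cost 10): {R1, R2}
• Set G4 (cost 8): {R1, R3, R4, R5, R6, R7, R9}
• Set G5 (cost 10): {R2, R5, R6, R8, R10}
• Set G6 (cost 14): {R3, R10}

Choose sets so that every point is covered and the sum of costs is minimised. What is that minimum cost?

G4, G5 together cover every point (G4 ∪ G5 = {R1, R2, R3, R4, R5, R6, R7, R8, R9, R10}); total cost 8 + 10 = 18.
No covering selection has total cost below 18.

18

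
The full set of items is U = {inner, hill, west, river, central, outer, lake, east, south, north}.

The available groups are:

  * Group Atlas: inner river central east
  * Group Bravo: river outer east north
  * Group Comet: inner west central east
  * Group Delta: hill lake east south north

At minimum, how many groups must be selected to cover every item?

3

Bravo and Comet and Delta together: Bravo ∪ Comet ∪ Delta = {inner, hill, west, river, central, outer, lake, east, south, north} — every item is covered.
Only Delta contains hill, so Delta is forced; the remaining 5 items need at least 2 more groups (each remaining group adds at most 3) — so at least 3 groups are needed, and 3 is optimal.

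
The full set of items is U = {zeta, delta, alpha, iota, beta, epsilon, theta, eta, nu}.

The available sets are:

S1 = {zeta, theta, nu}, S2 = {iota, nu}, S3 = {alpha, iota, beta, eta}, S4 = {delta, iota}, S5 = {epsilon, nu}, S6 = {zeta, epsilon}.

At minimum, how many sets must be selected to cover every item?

4

S1 and S3 and S4 and S5 together: S1 ∪ S3 ∪ S4 ∪ S5 = {zeta, delta, alpha, iota, beta, epsilon, theta, eta, nu} — every item is covered.
Only S4 contains delta, so S4 is forced; the remaining 7 items need at least 3 more sets (each remaining set adds at most 3) — so at least 4 sets are needed, and 4 is optimal.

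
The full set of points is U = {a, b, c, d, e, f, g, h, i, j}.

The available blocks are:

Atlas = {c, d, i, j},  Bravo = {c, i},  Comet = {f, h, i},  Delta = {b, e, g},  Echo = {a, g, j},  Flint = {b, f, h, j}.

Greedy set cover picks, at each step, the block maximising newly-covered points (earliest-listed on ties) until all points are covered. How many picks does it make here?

4

Greedy: pick Atlas (covers 4 new) → pick Delta (covers 3 new) → pick Comet (covers 2 new) → pick Echo (covers 1 new). Total picks: 4.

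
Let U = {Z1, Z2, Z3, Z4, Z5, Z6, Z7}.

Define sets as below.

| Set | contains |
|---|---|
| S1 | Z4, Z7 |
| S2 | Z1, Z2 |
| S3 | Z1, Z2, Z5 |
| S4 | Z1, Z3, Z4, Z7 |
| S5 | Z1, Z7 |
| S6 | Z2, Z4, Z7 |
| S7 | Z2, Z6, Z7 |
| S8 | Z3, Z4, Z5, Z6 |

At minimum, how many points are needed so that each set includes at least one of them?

H = {Z2, Z6, Z7} meets every set (each contains at least one member of H), and |H| = 3.
No choice of 2 points meets every set, so 3 is the minimum.

3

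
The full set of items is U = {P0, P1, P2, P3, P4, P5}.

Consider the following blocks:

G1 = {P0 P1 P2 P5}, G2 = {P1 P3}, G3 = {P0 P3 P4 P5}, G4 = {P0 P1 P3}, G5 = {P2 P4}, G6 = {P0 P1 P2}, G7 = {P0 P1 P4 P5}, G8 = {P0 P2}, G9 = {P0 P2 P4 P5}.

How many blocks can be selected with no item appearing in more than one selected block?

2

G2, G9 are pairwise disjoint (G2={P1,P3}; G9={P0,P2,P4,P5}).
Every remaining block overlaps one of these, and no 3 of the listed blocks are pairwise disjoint, so 2 is the maximum.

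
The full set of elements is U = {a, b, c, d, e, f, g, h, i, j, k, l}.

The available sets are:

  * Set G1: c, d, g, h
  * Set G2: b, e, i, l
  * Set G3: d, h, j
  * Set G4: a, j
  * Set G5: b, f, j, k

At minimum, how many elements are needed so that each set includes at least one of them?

Take T = {e, g, j}. Each listed set contains at least one of these, so T is a hitting set of size 3.
The sets G1, G2, G4 are pairwise disjoint, so any hitting set needs a separate element for each — at least 3. Hence 3 is optimal.

3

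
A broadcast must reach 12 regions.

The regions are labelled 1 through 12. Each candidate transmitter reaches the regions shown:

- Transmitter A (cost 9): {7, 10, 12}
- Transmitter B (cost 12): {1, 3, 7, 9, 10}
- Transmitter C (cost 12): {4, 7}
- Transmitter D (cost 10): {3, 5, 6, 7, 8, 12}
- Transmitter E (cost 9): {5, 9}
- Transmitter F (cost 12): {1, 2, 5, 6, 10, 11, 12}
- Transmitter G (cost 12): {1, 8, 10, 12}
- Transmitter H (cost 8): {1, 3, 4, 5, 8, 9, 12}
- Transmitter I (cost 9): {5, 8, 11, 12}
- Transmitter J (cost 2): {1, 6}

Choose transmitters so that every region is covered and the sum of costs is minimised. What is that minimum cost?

A, F, H together cover every region (A ∪ F ∪ H = {1, 2, 3, 4, 5, 6, 7, 8, 9, 10, 11, 12}); total cost 9 + 12 + 8 = 29.
The greedy pick J, H, F, A costs 31; no covering selection beats 29.

29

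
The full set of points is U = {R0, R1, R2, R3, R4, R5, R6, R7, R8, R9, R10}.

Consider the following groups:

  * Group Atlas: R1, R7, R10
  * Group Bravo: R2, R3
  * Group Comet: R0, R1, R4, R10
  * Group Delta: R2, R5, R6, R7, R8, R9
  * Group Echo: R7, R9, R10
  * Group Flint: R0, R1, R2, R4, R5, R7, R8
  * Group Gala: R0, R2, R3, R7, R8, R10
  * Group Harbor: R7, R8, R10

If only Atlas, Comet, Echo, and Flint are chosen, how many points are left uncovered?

2

Union of Atlas, Comet, Echo, Flint = {R0, R1, R2, R4, R5, R7, R8, R9, R10}.
Not covered: R3, R6 — 2 points.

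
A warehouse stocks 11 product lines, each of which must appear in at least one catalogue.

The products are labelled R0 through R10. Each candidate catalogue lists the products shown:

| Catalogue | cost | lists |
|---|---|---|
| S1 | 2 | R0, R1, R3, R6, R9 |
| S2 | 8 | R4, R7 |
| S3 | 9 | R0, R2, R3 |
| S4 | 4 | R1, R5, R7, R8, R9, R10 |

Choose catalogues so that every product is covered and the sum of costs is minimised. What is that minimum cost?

S1, S2, S3, S4 together cover every product (S1 ∪ S2 ∪ S3 ∪ S4 = {R0, R1, R2, R3, R4, R5, R6, R7, R8, R9, R10}); total cost 2 + 8 + 9 + 4 = 23.
No covering selection has total cost below 23.

23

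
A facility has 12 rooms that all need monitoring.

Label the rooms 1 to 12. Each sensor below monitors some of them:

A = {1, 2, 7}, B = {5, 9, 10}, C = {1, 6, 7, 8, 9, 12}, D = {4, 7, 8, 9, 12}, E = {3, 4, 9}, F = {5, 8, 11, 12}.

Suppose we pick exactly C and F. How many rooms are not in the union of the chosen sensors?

Union of C, F = {1, 5, 6, 7, 8, 9, 11, 12}.
Not covered: 2, 3, 4, 10 — 4 rooms.

4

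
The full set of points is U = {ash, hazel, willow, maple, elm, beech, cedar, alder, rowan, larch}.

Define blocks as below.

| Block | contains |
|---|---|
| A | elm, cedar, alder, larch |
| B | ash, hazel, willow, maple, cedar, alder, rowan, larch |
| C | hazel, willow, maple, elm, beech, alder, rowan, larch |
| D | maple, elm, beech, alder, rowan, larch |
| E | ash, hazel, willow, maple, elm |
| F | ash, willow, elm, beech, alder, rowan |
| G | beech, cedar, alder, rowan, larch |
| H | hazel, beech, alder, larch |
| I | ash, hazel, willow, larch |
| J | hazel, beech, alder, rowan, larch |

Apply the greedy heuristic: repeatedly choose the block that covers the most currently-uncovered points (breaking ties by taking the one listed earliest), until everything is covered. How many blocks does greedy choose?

2

Greedy: pick B (covers 8 new) → pick C (covers 2 new). Total picks: 2.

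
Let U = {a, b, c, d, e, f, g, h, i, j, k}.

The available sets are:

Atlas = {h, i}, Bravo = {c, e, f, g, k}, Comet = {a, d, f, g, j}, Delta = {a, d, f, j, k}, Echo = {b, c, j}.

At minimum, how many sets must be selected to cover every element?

4

Atlas and Bravo and Delta and Echo together: Atlas ∪ Bravo ∪ Delta ∪ Echo = {a, b, c, d, e, f, g, h, i, j, k} — every element is covered.
No 3 of the 5 sets cover everything (all 10 combinations miss at least one element), so 4 is optimal.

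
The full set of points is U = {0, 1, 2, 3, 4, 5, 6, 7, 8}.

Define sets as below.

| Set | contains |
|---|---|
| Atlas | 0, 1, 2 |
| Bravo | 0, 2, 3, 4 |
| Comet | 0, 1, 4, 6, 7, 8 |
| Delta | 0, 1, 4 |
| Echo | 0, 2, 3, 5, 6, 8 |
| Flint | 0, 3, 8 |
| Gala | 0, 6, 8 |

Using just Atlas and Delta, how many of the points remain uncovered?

Union of Atlas, Delta = {0, 1, 2, 4}.
Not covered: 3, 5, 6, 7, 8 — 5 points.

5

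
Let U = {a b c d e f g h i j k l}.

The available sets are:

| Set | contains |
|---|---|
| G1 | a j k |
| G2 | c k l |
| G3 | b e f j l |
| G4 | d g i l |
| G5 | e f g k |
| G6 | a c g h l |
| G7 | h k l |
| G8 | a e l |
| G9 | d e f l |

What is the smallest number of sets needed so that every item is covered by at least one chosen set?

4

G2, G3, G4, and G6 cover everything between them: the union {a, b, c, d, e, f, g, h, i, j, k, l} is all of U.
No 3 of the 9 sets cover everything (all 84 combinations miss at least one item), so 4 is optimal.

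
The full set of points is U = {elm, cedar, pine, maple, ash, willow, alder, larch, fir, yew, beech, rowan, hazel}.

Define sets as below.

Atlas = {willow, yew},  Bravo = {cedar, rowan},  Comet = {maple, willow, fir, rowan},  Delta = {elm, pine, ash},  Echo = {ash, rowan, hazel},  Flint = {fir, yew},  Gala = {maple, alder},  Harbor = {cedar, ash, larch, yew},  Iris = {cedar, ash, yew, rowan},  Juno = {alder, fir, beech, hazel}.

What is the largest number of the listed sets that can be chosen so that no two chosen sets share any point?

Atlas, Bravo, Delta, Juno are pairwise disjoint (Atlas={willow,yew}; Bravo={cedar,rowan}; Delta={elm,pine,ash}; Juno={alder,fir,beech,hazel}).
Every remaining set overlaps one of these, and no 5 of the listed sets are pairwise disjoint, so 4 is the maximum.

4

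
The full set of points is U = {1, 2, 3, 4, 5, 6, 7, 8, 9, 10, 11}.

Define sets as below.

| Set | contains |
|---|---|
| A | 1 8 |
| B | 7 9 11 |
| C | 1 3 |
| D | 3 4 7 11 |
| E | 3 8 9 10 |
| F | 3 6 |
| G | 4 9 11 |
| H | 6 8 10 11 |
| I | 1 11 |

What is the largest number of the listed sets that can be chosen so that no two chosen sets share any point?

3

A, B, F are pairwise disjoint (A={1,8}; B={7,9,11}; F={3,6}).
Every remaining set overlaps one of these, and no 4 of the listed sets are pairwise disjoint, so 3 is the maximum.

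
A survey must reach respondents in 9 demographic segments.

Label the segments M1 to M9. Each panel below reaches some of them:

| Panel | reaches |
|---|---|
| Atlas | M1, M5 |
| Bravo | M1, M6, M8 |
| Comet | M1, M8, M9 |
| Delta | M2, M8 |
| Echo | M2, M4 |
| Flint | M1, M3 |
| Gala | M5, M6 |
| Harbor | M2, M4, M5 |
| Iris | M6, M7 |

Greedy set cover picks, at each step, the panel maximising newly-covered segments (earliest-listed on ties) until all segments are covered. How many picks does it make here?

5

Greedy: pick Bravo (covers 3 new) → pick Harbor (covers 3 new) → pick Comet (covers 1 new) → pick Flint (covers 1 new) → pick Iris (covers 1 new). Total picks: 5.
(The true minimum cover uses only 4 panels, so greedy is not optimal here.)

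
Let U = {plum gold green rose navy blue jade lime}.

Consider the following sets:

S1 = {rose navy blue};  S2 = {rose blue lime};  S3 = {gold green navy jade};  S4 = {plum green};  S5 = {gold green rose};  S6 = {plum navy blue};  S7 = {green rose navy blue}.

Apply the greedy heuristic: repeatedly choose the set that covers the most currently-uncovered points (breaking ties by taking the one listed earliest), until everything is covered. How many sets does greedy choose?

Greedy: pick S3 (covers 4 new) → pick S2 (covers 3 new) → pick S4 (covers 1 new). Total picks: 3.

3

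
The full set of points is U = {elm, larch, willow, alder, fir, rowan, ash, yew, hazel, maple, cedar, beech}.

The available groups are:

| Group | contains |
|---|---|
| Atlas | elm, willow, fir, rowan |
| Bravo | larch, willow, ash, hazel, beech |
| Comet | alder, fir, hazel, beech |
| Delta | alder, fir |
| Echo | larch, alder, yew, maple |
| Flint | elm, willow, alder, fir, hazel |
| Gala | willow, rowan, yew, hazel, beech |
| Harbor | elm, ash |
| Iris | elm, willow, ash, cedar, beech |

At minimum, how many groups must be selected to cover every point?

4

Atlas, Bravo, Echo, and Iris cover everything between them: the union {elm, larch, willow, alder, fir, rowan, ash, yew, hazel, maple, cedar, beech} is all of U.
No 3 of the 9 groups cover everything (all 84 combinations miss at least one point), so 4 is optimal.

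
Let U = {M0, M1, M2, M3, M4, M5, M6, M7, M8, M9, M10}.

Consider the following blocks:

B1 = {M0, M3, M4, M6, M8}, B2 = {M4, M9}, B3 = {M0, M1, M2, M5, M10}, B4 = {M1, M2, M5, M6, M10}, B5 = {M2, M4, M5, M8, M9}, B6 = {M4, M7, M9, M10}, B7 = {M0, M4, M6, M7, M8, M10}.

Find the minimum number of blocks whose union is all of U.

B1 and B3 and B6 together: B1 ∪ B3 ∪ B6 = {M0, M1, M2, M3, M4, M5, M6, M7, M8, M9, M10} — every point is covered.
Only B1 contains M3, so B1 is forced; the remaining 6 points need at least 2 more blocks (each remaining block adds at most 4) — so at least 3 blocks are needed, and 3 is optimal.

3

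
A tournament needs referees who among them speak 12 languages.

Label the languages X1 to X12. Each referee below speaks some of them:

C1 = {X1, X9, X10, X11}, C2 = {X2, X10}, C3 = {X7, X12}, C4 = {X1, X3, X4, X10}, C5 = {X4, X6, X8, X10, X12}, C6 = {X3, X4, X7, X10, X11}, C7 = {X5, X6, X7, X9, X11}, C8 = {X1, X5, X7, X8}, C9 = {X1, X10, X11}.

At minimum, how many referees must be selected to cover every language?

4

C2 and C4 and C5 and C7 together: C2 ∪ C4 ∪ C5 ∪ C7 = {X1, X2, X3, X4, X5, X6, X7, X8, X9, X10, X11, X12} — every language is covered.
No 3 of the 9 referees cover everything (all 84 combinations miss at least one language), so 4 is optimal.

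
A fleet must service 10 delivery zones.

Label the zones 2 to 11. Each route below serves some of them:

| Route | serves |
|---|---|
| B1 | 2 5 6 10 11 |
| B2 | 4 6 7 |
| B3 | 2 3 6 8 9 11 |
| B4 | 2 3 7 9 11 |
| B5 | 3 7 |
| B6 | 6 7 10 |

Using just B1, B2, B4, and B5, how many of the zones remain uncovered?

1

Union of B1, B2, B4, B5 = {2, 3, 4, 5, 6, 7, 9, 10, 11}.
Not covered: 8 — 1 zone.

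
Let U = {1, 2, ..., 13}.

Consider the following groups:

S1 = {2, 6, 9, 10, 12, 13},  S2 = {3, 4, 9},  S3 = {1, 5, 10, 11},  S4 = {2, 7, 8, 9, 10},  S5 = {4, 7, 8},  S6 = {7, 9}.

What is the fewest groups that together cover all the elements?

S1 and S2 and S3 and S5 together: S1 ∪ S2 ∪ S3 ∪ S5 = {1, 2, 3, 4, 5, 6, 7, 8, 9, 10, 11, 12, 13} — every element is covered.
Only S1 contains 6, so S1 is forced; the remaining 7 elements need at least 3 more groups (each remaining group adds at most 3) — so at least 4 groups are needed, and 4 is optimal.

4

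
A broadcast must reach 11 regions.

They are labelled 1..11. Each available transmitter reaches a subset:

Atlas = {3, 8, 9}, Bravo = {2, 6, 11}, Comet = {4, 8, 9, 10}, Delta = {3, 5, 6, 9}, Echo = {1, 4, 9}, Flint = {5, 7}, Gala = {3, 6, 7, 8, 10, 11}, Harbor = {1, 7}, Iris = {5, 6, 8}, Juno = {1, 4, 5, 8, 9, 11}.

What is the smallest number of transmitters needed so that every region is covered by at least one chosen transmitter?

Take {Bravo, Gala, Juno}. Their union is {1, 2, 3, 4, 5, 6, 7, 8, 9, 10, 11}, which is all 11 regions.
Only Bravo contains 2, so Bravo is forced; the remaining 8 regions need at least 2 more transmitters (each remaining transmitter adds at most 5) — so at least 3 transmitters are needed, and 3 is optimal.

3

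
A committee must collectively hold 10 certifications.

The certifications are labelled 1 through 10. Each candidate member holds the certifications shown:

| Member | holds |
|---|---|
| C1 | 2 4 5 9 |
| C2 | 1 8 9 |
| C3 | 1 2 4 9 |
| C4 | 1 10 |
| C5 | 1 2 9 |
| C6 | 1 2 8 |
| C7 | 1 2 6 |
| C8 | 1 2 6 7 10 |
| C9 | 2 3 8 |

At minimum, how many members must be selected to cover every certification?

Take {C1, C8, C9}. Their union is {1, 2, 3, 4, 5, 6, 7, 8, 9, 10}, which is all 10 certifications.
Only C9 contains 3, so C9 is forced; the remaining 7 certifications need at least 2 more members (each remaining member adds at most 4) — so at least 3 members are needed, and 3 is optimal.

3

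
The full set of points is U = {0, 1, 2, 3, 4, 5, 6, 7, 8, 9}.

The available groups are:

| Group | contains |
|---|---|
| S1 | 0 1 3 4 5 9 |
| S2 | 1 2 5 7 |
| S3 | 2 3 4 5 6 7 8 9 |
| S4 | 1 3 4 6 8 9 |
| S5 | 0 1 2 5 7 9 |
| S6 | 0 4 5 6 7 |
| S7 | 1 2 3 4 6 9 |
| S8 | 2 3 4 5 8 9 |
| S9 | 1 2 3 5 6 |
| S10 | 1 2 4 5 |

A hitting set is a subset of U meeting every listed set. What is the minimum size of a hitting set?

The 2 points {3, 5} hit every group.
No single point lies in every group, so at least 2 are needed and 2 is optimal.

2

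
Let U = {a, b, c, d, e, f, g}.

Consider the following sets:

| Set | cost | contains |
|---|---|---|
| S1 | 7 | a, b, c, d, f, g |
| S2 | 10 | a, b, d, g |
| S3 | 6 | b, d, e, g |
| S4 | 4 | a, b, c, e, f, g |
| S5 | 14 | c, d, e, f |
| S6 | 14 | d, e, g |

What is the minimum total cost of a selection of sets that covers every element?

S3, S4 together cover every element (S3 ∪ S4 = {a, b, c, d, e, f, g}); total cost 6 + 4 = 10.
No covering selection has total cost below 10.

10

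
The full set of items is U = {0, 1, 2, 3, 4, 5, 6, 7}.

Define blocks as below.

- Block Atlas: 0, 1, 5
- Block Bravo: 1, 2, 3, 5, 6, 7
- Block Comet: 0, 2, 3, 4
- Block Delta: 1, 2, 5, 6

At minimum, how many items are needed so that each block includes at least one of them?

Take H = {0, 2}. Each listed block contains at least one of these, so H is a hitting set of size 2.
No single item lies in every block, so at least 2 are needed and 2 is optimal.

2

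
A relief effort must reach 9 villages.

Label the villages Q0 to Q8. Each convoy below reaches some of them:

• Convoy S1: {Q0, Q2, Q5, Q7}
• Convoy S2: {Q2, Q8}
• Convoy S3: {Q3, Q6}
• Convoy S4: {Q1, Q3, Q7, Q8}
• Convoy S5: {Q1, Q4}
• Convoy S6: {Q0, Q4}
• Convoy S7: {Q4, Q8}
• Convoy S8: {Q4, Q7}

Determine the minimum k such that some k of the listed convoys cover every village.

4

Take {S1, S3, S5, S7}. Their union is {Q0, Q1, Q2, Q3, Q4, Q5, Q6, Q7, Q8}, which is all 9 villages.
No 3 of the 8 convoys cover everything (all 56 combinations miss at least one village), so 4 is optimal.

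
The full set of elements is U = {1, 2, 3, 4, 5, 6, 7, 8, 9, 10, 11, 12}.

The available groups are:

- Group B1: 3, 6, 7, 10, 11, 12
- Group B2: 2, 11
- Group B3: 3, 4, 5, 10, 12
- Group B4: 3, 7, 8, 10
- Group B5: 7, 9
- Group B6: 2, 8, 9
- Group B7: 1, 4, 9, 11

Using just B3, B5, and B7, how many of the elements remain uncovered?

Union of B3, B5, B7 = {1, 3, 4, 5, 7, 9, 10, 11, 12}.
Not covered: 2, 6, 8 — 3 elements.

3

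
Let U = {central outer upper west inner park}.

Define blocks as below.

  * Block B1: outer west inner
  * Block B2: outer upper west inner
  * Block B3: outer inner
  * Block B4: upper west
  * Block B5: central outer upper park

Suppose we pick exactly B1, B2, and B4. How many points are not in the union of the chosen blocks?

Union of B1, B2, B4 = {outer, upper, west, inner}.
Not covered: central, park — 2 points.

2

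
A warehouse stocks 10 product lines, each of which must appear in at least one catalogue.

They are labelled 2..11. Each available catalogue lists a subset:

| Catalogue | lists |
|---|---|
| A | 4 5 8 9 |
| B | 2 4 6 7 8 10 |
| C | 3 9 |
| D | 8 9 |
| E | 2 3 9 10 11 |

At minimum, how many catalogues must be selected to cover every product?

A and B and E together: A ∪ B ∪ E = {2, 3, 4, 5, 6, 7, 8, 9, 10, 11} — every product is covered.
Only A contains 5, so A is forced; the remaining 6 products need at least 2 more catalogues (each remaining catalogue adds at most 4) — so at least 3 catalogues are needed, and 3 is optimal.

3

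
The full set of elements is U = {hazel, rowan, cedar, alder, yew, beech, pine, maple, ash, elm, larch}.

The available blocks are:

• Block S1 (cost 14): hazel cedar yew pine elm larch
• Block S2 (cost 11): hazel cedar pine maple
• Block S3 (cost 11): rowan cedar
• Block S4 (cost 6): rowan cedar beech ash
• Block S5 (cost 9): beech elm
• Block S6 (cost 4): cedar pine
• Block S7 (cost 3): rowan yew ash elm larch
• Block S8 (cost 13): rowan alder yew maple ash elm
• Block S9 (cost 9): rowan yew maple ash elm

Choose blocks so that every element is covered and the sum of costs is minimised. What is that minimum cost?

33

S2, S4, S7, S8 together cover every element (S2 ∪ S4 ∪ S7 ∪ S8 = {hazel, rowan, cedar, alder, yew, beech, pine, maple, ash, elm, larch}); total cost 11 + 6 + 3 + 13 = 33.
The greedy pick S7, S6, S2, S4, S8 costs 37; no covering selection beats 33.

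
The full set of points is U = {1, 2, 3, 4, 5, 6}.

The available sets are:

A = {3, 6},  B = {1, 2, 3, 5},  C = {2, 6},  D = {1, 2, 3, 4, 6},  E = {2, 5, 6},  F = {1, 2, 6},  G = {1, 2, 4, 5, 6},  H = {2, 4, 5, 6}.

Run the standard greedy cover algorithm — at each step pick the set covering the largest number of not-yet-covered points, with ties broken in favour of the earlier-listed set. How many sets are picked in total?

Greedy: pick D (covers 5 new) → pick B (covers 1 new). Total picks: 2.

2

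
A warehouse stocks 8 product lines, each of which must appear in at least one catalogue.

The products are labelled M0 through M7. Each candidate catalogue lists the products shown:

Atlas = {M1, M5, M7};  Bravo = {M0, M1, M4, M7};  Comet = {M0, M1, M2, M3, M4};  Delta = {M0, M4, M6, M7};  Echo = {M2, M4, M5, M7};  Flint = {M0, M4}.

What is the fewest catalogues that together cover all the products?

3

Atlas and Comet and Delta together: Atlas ∪ Comet ∪ Delta = {M0, M1, M2, M3, M4, M5, M6, M7} — every product is covered.
Only Comet contains M3, so Comet is forced; the remaining 3 products need at least 2 more catalogues (each remaining catalogue adds at most 2) — so at least 3 catalogues are needed, and 3 is optimal.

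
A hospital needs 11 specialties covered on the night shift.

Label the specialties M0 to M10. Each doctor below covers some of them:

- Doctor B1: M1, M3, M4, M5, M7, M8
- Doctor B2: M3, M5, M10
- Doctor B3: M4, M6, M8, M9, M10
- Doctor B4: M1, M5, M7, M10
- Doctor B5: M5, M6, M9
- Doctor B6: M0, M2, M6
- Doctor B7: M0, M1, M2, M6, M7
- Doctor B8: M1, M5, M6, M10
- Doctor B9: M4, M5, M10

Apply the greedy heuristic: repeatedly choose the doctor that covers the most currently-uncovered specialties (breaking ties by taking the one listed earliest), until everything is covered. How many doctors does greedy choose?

3

Greedy: pick B1 (covers 6 new) → pick B3 (covers 3 new) → pick B6 (covers 2 new). Total picks: 3.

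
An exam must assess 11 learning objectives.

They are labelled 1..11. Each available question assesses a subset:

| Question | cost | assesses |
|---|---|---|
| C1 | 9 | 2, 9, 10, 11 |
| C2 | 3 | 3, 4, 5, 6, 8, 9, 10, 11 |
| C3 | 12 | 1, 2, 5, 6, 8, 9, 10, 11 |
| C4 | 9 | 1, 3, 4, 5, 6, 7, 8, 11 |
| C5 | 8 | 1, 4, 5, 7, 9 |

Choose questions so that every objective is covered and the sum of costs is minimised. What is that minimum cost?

18

C1, C4 together cover every objective (C1 ∪ C4 = {1, 2, 3, 4, 5, 6, 7, 8, 9, 10, 11}); total cost 9 + 9 = 18.
The greedy pick C2, C5, C1 costs 20; no covering selection beats 18.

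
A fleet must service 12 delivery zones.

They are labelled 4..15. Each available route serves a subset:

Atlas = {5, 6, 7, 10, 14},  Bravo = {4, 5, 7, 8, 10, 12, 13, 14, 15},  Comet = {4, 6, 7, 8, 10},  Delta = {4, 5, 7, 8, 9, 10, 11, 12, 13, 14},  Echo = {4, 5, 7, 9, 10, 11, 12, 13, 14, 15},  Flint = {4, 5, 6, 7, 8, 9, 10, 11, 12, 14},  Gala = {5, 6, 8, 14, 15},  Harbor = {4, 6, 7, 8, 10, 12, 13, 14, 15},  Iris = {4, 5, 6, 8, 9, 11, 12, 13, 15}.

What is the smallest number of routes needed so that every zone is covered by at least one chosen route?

Bravo and Flint together: Bravo ∪ Flint = {4, 5, 6, 7, 8, 9, 10, 11, 12, 13, 14, 15} — every zone is covered.
No single route has all 12 zones (the largest, Delta, has 10), so 2 is optimal.

2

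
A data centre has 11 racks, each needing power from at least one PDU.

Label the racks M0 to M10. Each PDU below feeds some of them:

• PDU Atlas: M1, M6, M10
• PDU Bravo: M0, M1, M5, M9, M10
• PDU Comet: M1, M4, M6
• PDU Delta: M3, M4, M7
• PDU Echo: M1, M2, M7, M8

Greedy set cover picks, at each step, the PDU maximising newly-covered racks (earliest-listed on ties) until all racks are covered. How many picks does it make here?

4

Greedy: pick Bravo (covers 5 new) → pick Delta (covers 3 new) → pick Echo (covers 2 new) → pick Atlas (covers 1 new). Total picks: 4.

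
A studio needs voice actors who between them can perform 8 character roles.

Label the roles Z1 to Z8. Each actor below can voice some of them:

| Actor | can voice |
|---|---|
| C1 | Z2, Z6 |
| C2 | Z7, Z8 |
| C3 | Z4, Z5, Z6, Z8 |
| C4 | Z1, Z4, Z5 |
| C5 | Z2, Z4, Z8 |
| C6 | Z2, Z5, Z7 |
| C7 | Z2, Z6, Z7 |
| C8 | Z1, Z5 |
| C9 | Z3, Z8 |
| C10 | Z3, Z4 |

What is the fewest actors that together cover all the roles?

3

C4 and C7 and C9 together: C4 ∪ C7 ∪ C9 = {Z1, Z2, Z3, Z4, Z5, Z6, Z7, Z8} — every role is covered.
No 2 of the 10 actors cover everything (all 45 combinations miss at least one role), so 3 is optimal.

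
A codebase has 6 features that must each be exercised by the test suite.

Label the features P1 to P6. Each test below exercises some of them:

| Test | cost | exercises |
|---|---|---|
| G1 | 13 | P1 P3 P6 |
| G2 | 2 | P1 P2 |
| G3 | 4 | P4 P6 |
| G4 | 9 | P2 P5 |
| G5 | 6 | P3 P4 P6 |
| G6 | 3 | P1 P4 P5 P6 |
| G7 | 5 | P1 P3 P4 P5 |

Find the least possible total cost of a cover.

G2, G6, G7 together cover every feature (G2 ∪ G6 ∪ G7 = {P1, P2, P3, P4, P5, P6}); total cost 2 + 3 + 5 = 10.
No covering selection has total cost below 10.

10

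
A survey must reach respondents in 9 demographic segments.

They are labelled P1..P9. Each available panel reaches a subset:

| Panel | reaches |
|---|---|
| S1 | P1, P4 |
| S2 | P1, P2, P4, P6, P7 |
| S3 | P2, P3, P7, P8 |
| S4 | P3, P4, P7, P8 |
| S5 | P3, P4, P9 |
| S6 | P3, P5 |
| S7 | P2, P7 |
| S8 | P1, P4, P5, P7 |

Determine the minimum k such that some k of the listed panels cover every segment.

4

S2 and S3 and S5 and S6 together: S2 ∪ S3 ∪ S5 ∪ S6 = {P1, P2, P3, P4, P5, P6, P7, P8, P9} — every segment is covered.
No 3 of the 8 panels cover everything (all 56 combinations miss at least one segment), so 4 is optimal.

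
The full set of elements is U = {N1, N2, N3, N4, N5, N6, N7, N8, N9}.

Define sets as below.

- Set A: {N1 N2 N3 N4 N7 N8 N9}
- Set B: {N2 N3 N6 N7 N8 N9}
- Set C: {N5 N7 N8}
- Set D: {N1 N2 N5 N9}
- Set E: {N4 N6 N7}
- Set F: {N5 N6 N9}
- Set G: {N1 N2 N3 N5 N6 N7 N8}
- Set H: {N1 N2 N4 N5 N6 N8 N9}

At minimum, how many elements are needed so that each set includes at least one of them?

2

T = {N5, N7} meets every set (each contains at least one member of T), and |T| = 2.
The sets D, E are pairwise disjoint, so any hitting set needs a separate element for each — at least 2. Hence 2 is optimal.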